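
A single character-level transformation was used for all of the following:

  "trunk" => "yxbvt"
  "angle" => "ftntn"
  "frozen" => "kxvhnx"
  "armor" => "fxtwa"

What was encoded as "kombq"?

fifth

Letter i (0-indexed) is shifted by i+5, so successive shifts are 5, 6, 7, ….
Decoding kombq: k−5=f, o−6=i, m−7=f, b−8=t, q−9=h.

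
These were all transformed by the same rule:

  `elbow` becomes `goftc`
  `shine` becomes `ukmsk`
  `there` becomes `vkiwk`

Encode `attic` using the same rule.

Each letter shifts forward by (position + 2), i.e. 2, 3, 4, … — the shift grows by one for each successive letter.
For attic: a+2=c, t+3=w, t+4=x, i+5=n, c+6=i.

cwxni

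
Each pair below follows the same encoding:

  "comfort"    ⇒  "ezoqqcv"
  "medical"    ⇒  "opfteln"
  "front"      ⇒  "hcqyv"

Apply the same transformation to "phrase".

The shifts repeat in a cycle of length 2: positions 0,1,… shift by +2, +11, then the pattern repeats.
For phrase: p+2=r, h+11=s, r+2=t, a+11=l, s+2=u, e+11=p.

rstlup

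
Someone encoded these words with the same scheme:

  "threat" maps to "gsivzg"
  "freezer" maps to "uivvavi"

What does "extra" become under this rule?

vcgiz

Each letter is replaced by its mirror in the alphabet: a↔z, b↔y, c↔x, and so on (the Atbash cipher).
On extra: e↔v, x↔c, t↔g, r↔i, a↔z.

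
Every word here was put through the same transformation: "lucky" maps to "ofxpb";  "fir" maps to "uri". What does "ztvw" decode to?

Letters are reflected about the middle of the alphabet (position → 25−position): Atbash.
Reversing it on ztvw: z↔a, t↔g, v↔e, w↔d.

aged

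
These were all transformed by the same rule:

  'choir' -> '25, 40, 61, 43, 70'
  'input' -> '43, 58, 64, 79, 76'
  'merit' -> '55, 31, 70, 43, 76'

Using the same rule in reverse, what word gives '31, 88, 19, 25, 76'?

c(#3)→25 and h(#8)→40: differences scale by 3, so n = 3·pos + 16. With a=1..z=26, the number is 3·pos + 16.
Decoding 31, 88, 19, 25, 76: 31→(31−16)÷3=5=e, 88→(88−16)÷3=24=x, 19→(19−16)÷3=1=a, 25→(25−16)÷3=3=c, 76→(76−16)÷3=20=t.

exact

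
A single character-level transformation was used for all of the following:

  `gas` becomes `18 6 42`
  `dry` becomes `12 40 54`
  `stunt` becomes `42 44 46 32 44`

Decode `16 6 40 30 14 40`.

farmer

g(#7)→18 and a(#1)→6: differences scale by 2, so n = 2·pos + 4. With a=1..z=26, the number is 2·pos + 4.
Undoing it on 16 6 40 30 14 40: 16→(16−4)÷2=6=f, 6→(6−4)÷2=1=a, 40→(40−4)÷2=18=r, 30→(30−4)÷2=13=m, 14→(14−4)÷2=5=e, 40→(40−4)÷2=18=r.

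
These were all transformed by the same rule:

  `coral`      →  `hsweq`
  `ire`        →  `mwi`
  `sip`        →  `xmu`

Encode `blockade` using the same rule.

gqshpeii

The shift depends on letter class: consonant c→h is +5, but vowel o→s is +4. The rule splits by letter class: vowels +4, consonants +5.
Applying it to blockade: b(cons)+5=g, l(cons)+5=q, o(vowel)+4=s, c(cons)+5=h, k(cons)+5=p, a(vowel)+4=e, d(cons)+5=i, e(vowel)+4=i.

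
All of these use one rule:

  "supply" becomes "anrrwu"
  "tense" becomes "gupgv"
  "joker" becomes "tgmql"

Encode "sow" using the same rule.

Two steps: reverse the string, then apply a Caesar shift of +2.
Applying it to sow: reverse → wos; then shift: w+2=y, o+2=q, s+2=u.

yqu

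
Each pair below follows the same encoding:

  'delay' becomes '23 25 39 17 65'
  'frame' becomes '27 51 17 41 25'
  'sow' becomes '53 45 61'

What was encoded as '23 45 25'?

d(#4)→23 and e(#5)→25: differences scale by 2, so n = 2·pos + 15. Each letter becomes 2×(its alphabet position, a=1..z=26) + 15.
Undoing it on 23 45 25: 23→(23−15)÷2=4=d, 45→(45−15)÷2=15=o, 25→(25−15)÷2=5=e.

doe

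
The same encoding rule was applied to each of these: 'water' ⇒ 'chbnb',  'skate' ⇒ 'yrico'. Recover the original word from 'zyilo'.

trace

In water: w→c is +6, a→h is +7, t→b is +8, e→n is +9 — the shift increases by 1 each position. Each letter shifts forward by (position + 6), i.e. 6, 7, 8, … — the shift grows by one for each successive letter.
Reversing it on zyilo: z−6=t, y−7=r, i−8=a, l−9=c, o−10=e.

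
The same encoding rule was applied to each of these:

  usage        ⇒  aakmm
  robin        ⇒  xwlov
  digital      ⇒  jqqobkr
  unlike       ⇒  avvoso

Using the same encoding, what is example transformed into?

Shifts by position in usage: pos 0: u→a (+6), pos 1: s→a (+8), pos 2: a→k (+10), pos 3: g→m (+6), pos 4: e→m (+8) — repeating every 3. The shifts repeat in a cycle of length 3: positions 0,1,… shift by +6, +8, +10, then the pattern repeats.
For example: e+6=k, x+8=f, a+10=k, m+6=s, p+8=x, l+10=v, e+6=k.

kfksxvk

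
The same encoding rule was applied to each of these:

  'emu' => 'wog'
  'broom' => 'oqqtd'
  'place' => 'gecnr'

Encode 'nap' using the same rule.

rcp

Two steps: reverse the string, then apply a Caesar shift of +2.
On nap: reverse → pan; then shift: p+2=r, a+2=c, n+2=p.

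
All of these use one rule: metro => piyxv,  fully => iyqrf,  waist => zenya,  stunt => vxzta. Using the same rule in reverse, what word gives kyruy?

In metro: m→p is +3, e→i is +4, t→y is +5, r→x is +6 — the shift increases by 1 each position. The shift increases by 1 at each position, starting from +3: 3, 4, 5, ….
Undoing it on kyruy: k−3=h, y−4=u, r−5=m, u−6=o, y−7=r.

humor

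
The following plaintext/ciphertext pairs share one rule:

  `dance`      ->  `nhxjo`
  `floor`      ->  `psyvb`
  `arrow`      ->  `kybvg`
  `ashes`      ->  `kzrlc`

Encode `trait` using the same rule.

dykpd

The shifts repeat in a cycle of length 2: positions 0,1,… shift by +10, +7, then the pattern repeats.
Applying it to trait: t+10=d, r+7=y, a+10=k, i+7=p, t+10=d.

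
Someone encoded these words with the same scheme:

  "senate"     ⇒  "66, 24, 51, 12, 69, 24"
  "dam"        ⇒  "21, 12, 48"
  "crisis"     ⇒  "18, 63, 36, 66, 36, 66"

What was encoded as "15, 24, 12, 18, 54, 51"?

beacon

s(#19)→66 and e(#5)→24: differences scale by 3, so n = 3·pos + 9. The formula is n = 3×(alphabet index, a=1) + 9.
Undoing it on 15, 24, 12, 18, 54, 51: 15→(15−9)÷3=2=b, 24→(24−9)÷3=5=e, 12→(12−9)÷3=1=a, 18→(18−9)÷3=3=c, 54→(54−9)÷3=15=o, 51→(51−9)÷3=14=n.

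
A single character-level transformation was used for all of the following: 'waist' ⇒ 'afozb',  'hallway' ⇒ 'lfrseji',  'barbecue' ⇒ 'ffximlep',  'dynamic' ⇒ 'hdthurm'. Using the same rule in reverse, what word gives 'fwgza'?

Each letter shifts forward by (position + 4), i.e. 4, 5, 6, … — the shift grows by one for each successive letter.
Reversing it on fwgza: f−4=b, w−5=r, g−6=a, z−7=s, a−8=s.

brass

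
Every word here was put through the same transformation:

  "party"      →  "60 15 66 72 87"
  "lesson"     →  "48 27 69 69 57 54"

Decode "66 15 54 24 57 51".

p(#16)→60 and a(#1)→15: differences scale by 3, so n = 3·pos + 12. Each letter becomes 3×(its alphabet position, a=1..z=26) + 12.
Undoing it on 66 15 54 24 57 51: 66→(66−12)÷3=18=r, 15→(15−12)÷3=1=a, 54→(54−12)÷3=14=n, 24→(24−12)÷3=4=d, 57→(57−12)÷3=15=o, 51→(51−12)÷3=13=m.

random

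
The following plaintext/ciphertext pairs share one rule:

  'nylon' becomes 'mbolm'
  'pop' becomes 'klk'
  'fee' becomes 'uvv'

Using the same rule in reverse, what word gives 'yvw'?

bed

Each pair mirrors across the alphabet (n↔m, y↔b, l↔o): positions sum to 25. This is the alphabet-reversal cipher (Atbash): a becomes z, b becomes y, etc.
Undoing it on yvw: y↔b, v↔e, w↔d.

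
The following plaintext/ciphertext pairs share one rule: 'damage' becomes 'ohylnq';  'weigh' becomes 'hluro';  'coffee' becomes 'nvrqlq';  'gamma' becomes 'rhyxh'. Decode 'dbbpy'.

super

Shifts by position in damage: pos 0: d→o (+11), pos 1: a→h (+7), pos 2: m→y (+12), pos 3: a→l (+11), pos 4: g→n (+7), pos 5: e→q (+12) — repeating every 3. The shifts repeat in a cycle of length 3: positions 0,1,… shift by +11, +7, +12, then the pattern repeats.
Reversing it on dbbpy: d−11=s, b−7=u, b−12=p, p−11=e, y−7=r.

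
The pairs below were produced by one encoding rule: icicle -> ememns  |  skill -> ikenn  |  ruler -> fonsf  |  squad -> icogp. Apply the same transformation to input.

etzol

i(8)→e(4) and c(2)→m(12) fit y≡3x+6 (mod 26); the inverse of 3 mod 26 is 9. This is an affine cipher: with a=0,…,z=25, each position x becomes (3x+6) mod 26.
For input: i(8)→3·8+6≡4=e; n(13)→3·13+6≡19=t; p(15)→3·15+6≡25=z; u(20)→3·20+6≡14=o; t(19)→3·19+6≡11=l (all mod 26).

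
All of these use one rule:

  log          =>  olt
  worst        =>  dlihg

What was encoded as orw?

Each pair mirrors across the alphabet (l↔o, o↔l, g↔t): positions sum to 25. Letters are reflected about the middle of the alphabet (position → 25−position): Atbash.
Undoing it on orw: o↔l, r↔i, w↔d.

lid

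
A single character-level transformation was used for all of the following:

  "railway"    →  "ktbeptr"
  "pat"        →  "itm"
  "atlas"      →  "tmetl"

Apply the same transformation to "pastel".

Compare letters: r→k is +19, a→t is +19, i→b is +19 — a constant shift. This is a Caesar cipher with shift 19.
For pastel: p+19=i, a+19=t, s+19=l, t+19=m, e+19=x, l+19=e.

itlmxe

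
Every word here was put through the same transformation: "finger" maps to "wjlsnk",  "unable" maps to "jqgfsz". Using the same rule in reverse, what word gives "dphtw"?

rocky

The output letters match the input read backwards, each shifted +5: finger reversed is regnif. Two steps: reverse the string, then apply a Caesar shift of +5.
Undoing it on dphtw: shift back: d−5=y, p−5=k, h−5=c, t−5=o, w−5=r → ykcor; then reverse → rocky.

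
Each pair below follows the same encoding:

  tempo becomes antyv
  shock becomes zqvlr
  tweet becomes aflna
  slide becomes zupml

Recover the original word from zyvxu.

spoon

Shifts by position in tempo: pos 0: t→a (+7), pos 1: e→n (+9), pos 2: m→t (+7), pos 3: p→y (+9) — repeating every 2. A repeating key of period 2 is used — shifts +7, +9 over and over.
Decoding zyvxu: z−7=s, y−9=p, v−7=o, x−9=o, u−7=n.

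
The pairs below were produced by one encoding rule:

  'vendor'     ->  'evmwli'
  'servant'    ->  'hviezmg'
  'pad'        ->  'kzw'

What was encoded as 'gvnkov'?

temple

Each pair mirrors across the alphabet (v↔e, e↔v, n↔m): positions sum to 25. Letters are reflected about the middle of the alphabet (position → 25−position): Atbash.
Decoding gvnkov: g↔t, v↔e, n↔m, k↔p, o↔l, v↔e.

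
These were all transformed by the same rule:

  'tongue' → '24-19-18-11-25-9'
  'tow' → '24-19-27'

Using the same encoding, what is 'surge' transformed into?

t is letter #20 and maps to 24: an offset of 4. Letters become their 1-based position plus 4 (so a→5, b→6, …).
On surge: s=19→23, u=21→25, r=18→22, g=7→11, e=5→9.

23-25-22-11-9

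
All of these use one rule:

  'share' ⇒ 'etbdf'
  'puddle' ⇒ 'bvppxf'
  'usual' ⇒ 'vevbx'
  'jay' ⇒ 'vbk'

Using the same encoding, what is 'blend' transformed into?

nxfzp

The shift depends on letter class: consonant s→e is +12, but vowel a→b is +1. The rule splits by letter class: vowels +1, consonants +12.
Applying it to blend: b(cons)+12=n, l(cons)+12=x, e(vowel)+1=f, n(cons)+12=z, d(cons)+12=p.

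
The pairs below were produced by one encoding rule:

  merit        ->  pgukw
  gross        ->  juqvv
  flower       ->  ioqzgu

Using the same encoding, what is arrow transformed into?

cuuqz

The shift depends on letter class: consonant m→p is +3, but vowel e→g is +2. Vowels shift forward by 2 and consonants shift forward by 3.
On arrow: a(vowel)+2=c, r(cons)+3=u, r(cons)+3=u, o(vowel)+2=q, w(cons)+3=z.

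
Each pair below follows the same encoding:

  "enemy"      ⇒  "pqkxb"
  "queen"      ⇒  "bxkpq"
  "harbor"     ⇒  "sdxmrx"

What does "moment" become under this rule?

xrspqz

The shifts repeat in a cycle of length 3: positions 0,1,… shift by +11, +3, +6, then the pattern repeats.
On moment: m+11=x, o+3=r, m+6=s, e+11=p, n+3=q, t+6=z.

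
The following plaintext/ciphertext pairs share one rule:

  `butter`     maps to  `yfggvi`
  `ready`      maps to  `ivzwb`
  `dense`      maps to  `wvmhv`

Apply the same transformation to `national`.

Each pair mirrors across the alphabet (b↔y, u↔f, t↔g): positions sum to 25. This is the alphabet-reversal cipher (Atbash): a becomes z, b becomes y, etc.
For national: n↔m, a↔z, t↔g, i↔r, o↔l, n↔m, a↔z, l↔o.

mzgrlmzo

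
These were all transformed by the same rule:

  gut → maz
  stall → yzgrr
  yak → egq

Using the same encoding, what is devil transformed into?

Compare letters: g→m is +6, u→a is +6, t→z is +6 — a constant shift. Each letter is shifted forward by 6 in the alphabet (a Caesar shift of +6).
On devil: d+6=j, e+6=k, v+6=b, i+6=o, l+6=r.

jkbor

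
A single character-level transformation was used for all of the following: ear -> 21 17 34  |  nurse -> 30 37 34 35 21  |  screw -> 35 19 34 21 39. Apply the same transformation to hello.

24 21 28 28 31

e is letter #5 and maps to 21: an offset of 16. The number is (letter's place in the alphabet, a=1) + 16.
Applying it to hello: h=8→24, e=5→21, l=12→28, l=12→28, o=15→31.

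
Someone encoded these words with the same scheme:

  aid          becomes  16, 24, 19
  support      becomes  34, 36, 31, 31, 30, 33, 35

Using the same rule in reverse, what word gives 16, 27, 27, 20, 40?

a is letter #1 and maps to 16: an offset of 15. Each letter is replaced by its alphabet position (a=1..z=26) + 15.
Undoing it on 16, 27, 27, 20, 40: 16→(16−15)÷1=1=a, 27→(27−15)÷1=12=l, 27→(27−15)÷1=12=l, 20→(20−15)÷1=5=e, 40→(40−15)÷1=25=y.

alley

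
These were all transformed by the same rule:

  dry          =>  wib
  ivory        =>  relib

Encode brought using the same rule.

yilftsg

Each pair mirrors across the alphabet (d↔w, r↔i, y↔b): positions sum to 25. Letters are reflected about the middle of the alphabet (position → 25−position): Atbash.
On brought: b↔y, r↔i, o↔l, u↔f, g↔t, h↔s, t↔g.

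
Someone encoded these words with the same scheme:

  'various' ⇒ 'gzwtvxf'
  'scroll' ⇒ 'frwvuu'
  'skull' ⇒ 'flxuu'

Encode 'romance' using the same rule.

wvdzmrj

v(21)→g(6) and a(0)→z(25) fit y≡9x+25 (mod 26); the inverse of 9 mod 26 is 3. Treating letters as 0–25, the rule is x ↦ 9x + 25 (mod 26).
For romance: r(17)→9·17+25≡22=w; o(14)→9·14+25≡21=v; m(12)→9·12+25≡3=d; a(0)→9·0+25≡25=z; n(13)→9·13+25≡12=m; c(2)→9·2+25≡17=r; e(4)→9·4+25≡9=j (all mod 26).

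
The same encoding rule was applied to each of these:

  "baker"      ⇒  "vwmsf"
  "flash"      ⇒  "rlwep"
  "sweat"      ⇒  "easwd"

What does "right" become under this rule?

b(1)→v(21) and a(0)→w(22) fit y≡25x+22 (mod 26); the inverse of 25 mod 26 is 25. This is an affine cipher: with a=0,…,z=25, each position x becomes (25x+22) mod 26.
Applying it to right: r(17)→25·17+22≡5=f; i(8)→25·8+22≡14=o; g(6)→25·6+22≡16=q; h(7)→25·7+22≡15=p; t(19)→25·19+22≡3=d (all mod 26).

foqpd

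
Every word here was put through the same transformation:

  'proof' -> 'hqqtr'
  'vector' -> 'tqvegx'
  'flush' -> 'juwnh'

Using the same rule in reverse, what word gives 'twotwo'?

murmur

The output letters match the input read backwards, each shifted +2: proof reversed is foorp. The word is reversed, then every letter is shifted forward by 2.
Reversing it on twotwo: shift back: t−2=r, w−2=u, o−2=m, t−2=r, w−2=u, o−2=m → rumrum; then reverse → murmur.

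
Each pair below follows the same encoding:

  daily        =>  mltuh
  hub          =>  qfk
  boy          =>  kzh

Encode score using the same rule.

blzap

Two shifts are in play — +11 for a/e/i/o/u, +9 for every other letter.
For score: s(cons)+9=b, c(cons)+9=l, o(vowel)+11=z, r(cons)+9=a, e(vowel)+11=p.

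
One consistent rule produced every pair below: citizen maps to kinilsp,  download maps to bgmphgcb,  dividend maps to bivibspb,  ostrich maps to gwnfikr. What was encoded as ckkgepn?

account

Treating letters as 0–25, the rule is x ↦ 17x + 2 (mod 26).
Reversing it on ckkgepn: c(2)→23·(2−2)≡0=a; k(10)→23·(10−2)≡2=c; k(10)→23·(10−2)≡2=c; g(6)→23·(6−2)≡14=o; e(4)→23·(4−2)≡20=u; p(15)→23·(15−2)≡13=n; n(13)→23·(13−2)≡19=t (all mod 26).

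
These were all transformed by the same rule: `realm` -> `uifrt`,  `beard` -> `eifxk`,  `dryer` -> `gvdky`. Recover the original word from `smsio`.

pinch

In realm: r→u is +3, e→i is +4, a→f is +5, l→r is +6 — the shift increases by 1 each position. Each letter shifts forward by (position + 3), i.e. 3, 4, 5, … — the shift grows by one for each successive letter.
Decoding smsio: s−3=p, m−4=i, s−5=n, i−6=c, o−7=h.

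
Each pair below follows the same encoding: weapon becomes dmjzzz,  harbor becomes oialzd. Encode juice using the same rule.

qcrmp

In weapon: w→d is +7, e→m is +8, a→j is +9, p→z is +10 — the shift increases by 1 each position. Letter i (0-indexed) is shifted by i+7, so successive shifts are 7, 8, 9, ….
Applying it to juice: j+7=q, u+8=c, i+9=r, c+10=m, e+11=p.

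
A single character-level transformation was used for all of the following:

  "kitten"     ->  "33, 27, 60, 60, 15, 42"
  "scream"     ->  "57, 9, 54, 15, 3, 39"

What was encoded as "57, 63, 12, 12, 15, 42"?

k(#11)→33 and i(#9)→27: differences scale by 3, so n = 3·pos + 0. With a=1..z=26, the number is 3·pos.
Reversing it on 57, 63, 12, 12, 15, 42: 57→(57−0)÷3=19=s, 63→(63−0)÷3=21=u, 12→(12−0)÷3=4=d, 12→(12−0)÷3=4=d, 15→(15−0)÷3=5=e, 42→(42−0)÷3=14=n.

sudden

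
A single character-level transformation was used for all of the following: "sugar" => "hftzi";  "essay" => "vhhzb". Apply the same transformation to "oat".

lzg

Letters are reflected about the middle of the alphabet (position → 25−position): Atbash.
For oat: o↔l, a↔z, t↔g.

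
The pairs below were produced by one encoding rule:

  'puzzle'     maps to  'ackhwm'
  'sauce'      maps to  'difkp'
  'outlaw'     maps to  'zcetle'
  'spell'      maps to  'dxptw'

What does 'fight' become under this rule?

qqrpe

The shifts repeat in a cycle of length 2: positions 0,1,… shift by +11, +8, then the pattern repeats.
For fight: f+11=q, i+8=q, g+11=r, h+8=p, t+11=e.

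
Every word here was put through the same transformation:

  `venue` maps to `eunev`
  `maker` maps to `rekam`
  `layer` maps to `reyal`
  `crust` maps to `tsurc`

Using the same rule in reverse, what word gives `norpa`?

The word is simply reversed.
Undoing it on norpa: then reverse → apron.

apron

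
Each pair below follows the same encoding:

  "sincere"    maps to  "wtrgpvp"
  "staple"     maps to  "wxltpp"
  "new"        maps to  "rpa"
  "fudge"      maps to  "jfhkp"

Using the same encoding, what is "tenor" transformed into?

xprzv

The shift depends on letter class: consonant s→w is +4, but vowel i→t is +11. Vowels shift forward by 11 and consonants shift forward by 4.
Applying it to tenor: t(cons)+4=x, e(vowel)+11=p, n(cons)+4=r, o(vowel)+11=z, r(cons)+4=v.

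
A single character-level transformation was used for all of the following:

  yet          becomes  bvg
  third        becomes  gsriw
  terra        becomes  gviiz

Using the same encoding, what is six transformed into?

Each pair mirrors across the alphabet (y↔b, e↔v, t↔g): positions sum to 25. Letters are reflected about the middle of the alphabet (position → 25−position): Atbash.
On six: s↔h, i↔r, x↔c.

hrc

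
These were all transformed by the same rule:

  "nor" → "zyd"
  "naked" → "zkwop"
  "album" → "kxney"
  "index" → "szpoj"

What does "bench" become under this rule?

The shift depends on letter class: consonant n→z is +12, but vowel o→y is +10. The rule splits by letter class: vowels +10, consonants +12.
Applying it to bench: b(cons)+12=n, e(vowel)+10=o, n(cons)+12=z, c(cons)+12=o, h(cons)+12=t.

nozot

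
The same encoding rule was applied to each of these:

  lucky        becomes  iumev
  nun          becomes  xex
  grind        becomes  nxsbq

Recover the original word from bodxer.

The output letters match the input read backwards, each shifted +10: lucky reversed is ykcul. Two steps: reverse the string, then apply a Caesar shift of +10.
Reversing it on bodxer: shift back: b−10=r, o−10=e, d−10=t, x−10=n, e−10=u, r−10=h → retnuh; then reverse → hunter.

hunter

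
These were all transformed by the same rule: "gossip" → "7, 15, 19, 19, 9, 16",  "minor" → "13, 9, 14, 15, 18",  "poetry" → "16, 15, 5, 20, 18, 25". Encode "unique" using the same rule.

21, 14, 9, 17, 21, 5

Each letter is replaced by its alphabet position (a=1, b=2, …, z=26).
Applying it to unique: u=21→21, n=14→14, i=9→9, q=17→17, u=21→21, e=5→5.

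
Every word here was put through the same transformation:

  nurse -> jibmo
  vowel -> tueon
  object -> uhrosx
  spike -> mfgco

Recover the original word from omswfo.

Treating letters as 0–25, the rule is x ↦ 11x + 22 (mod 26).
Decoding omswfo: o(14)→19·(14−22)≡4=e; m(12)→19·(12−22)≡18=s; s(18)→19·(18−22)≡2=c; w(22)→19·(22−22)≡0=a; f(5)→19·(5−22)≡15=p; o(14)→19·(14−22)≡4=e (all mod 26).

escape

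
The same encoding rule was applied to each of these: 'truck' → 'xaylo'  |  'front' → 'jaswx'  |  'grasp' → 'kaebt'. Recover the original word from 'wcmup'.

The shifts repeat in a cycle of length 2: positions 0,1,… shift by +4, +9, then the pattern repeats.
Undoing it on wcmup: w−4=s, c−9=t, m−4=i, u−9=l, p−4=l.

still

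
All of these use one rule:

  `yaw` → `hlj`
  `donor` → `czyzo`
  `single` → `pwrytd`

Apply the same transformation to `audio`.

The output letters match the input read backwards, each shifted +11: yaw reversed is way. Read the word backwards and shift each letter +11.
For audio: reverse → oidua; then shift: o+11=z, i+11=t, d+11=o, u+11=f, a+11=l.

ztofl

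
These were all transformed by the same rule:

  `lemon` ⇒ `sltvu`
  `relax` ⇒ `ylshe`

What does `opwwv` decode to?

Every letter moves 7 places later in the alphabet, wrapping around z→a.
Reversing it on opwwv: o−7=h, p−7=i, w−7=p, w−7=p, v−7=o.

hippo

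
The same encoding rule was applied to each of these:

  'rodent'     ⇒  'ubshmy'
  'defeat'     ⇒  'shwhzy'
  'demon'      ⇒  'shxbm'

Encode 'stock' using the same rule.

Treating letters as 0–25, the rule is x ↦ 15x + 25 (mod 26).
Applying it to stock: s(18)→15·18+25≡9=j; t(19)→15·19+25≡24=y; o(14)→15·14+25≡1=b; c(2)→15·2+25≡3=d; k(10)→15·10+25≡19=t (all mod 26).

jybdt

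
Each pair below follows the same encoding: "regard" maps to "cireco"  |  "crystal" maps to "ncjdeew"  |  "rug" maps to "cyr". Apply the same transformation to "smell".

Vowels shift forward by 4 and consonants shift forward by 11.
For smell: s(cons)+11=d, m(cons)+11=x, e(vowel)+4=i, l(cons)+11=w, l(cons)+11=w.

dxiww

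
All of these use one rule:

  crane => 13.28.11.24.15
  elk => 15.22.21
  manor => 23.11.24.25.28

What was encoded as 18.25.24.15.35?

c is letter #3 and maps to 13: an offset of 10. The number is (letter's place in the alphabet, a=1) + 10.
Decoding 18.25.24.15.35: 18→(18−10)÷1=8=h, 25→(25−10)÷1=15=o, 24→(24−10)÷1=14=n, 15→(15−10)÷1=5=e, 35→(35−10)÷1=25=y.

honey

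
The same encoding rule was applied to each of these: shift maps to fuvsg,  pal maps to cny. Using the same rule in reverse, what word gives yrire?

lever

Compare letters: s→f is +13, h→u is +13, i→v is +13 — a constant shift. This is a Caesar cipher with shift 13.
Undoing it on yrire: y−13=l, r−13=e, i−13=v, r−13=e, e−13=r.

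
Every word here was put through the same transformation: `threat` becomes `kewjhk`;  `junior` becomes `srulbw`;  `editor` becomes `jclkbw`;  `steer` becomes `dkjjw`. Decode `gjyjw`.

t(19)→k(10) and h(7)→e(4) fit y≡7x+7 (mod 26); the inverse of 7 mod 26 is 15. Treating letters as 0–25, the rule is x ↦ 7x + 7 (mod 26).
Reversing it on gjyjw: g(6)→15·(6−7)≡11=l; j(9)→15·(9−7)≡4=e; y(24)→15·(24−7)≡21=v; j(9)→15·(9−7)≡4=e; w(22)→15·(22−7)≡17=r (all mod 26).

lever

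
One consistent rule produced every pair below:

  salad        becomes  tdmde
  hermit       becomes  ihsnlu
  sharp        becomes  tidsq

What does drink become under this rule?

eslol

Two shifts are in play — +3 for a/e/i/o/u, +1 for every other letter.
On drink: d(cons)+1=e, r(cons)+1=s, i(vowel)+3=l, n(cons)+1=o, k(cons)+1=l.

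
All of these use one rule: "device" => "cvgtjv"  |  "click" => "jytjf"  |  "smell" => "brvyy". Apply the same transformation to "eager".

vxhvi

This is an affine cipher: with a=0,…,z=25, each position x becomes (19x+23) mod 26.
For eager: e(4)→19·4+23≡21=v; a(0)→19·0+23≡23=x; g(6)→19·6+23≡7=h; e(4)→19·4+23≡21=v; r(17)→19·17+23≡8=i (all mod 26).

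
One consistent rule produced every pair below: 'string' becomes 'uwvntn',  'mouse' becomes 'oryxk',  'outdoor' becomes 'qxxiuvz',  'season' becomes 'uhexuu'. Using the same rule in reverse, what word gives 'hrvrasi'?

In string: s→u is +2, t→w is +3, r→v is +4, i→n is +5 — the shift increases by 1 each position. Each letter shifts forward by (position + 2), i.e. 2, 3, 4, … — the shift grows by one for each successive letter.
Reversing it on hrvrasi: h−2=f, r−3=o, v−4=r, r−5=m, a−6=u, s−7=l, i−8=a.

formula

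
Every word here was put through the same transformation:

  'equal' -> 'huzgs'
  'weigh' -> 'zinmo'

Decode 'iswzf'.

In equal: e→h is +3, q→u is +4, u→z is +5, a→g is +6 — the shift increases by 1 each position. Letter i (0-indexed) is shifted by i+3, so successive shifts are 3, 4, 5, ….
Reversing it on iswzf: i−3=f, s−4=o, w−5=r, z−6=t, f−7=y.

forty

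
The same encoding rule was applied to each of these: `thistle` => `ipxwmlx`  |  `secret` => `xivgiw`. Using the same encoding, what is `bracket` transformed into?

The output letters match the input read backwards, each shifted +4: thistle reversed is eltsiht. Read the word backwards and shift each letter +4.
Applying it to bracket: reverse → tekcarb; then shift: t+4=x, e+4=i, k+4=o, c+4=g, a+4=e, r+4=v, b+4=f.

xiogevf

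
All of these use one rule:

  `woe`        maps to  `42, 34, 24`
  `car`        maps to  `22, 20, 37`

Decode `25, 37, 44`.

w is letter #23 and maps to 42: an offset of 19. Letters become their 1-based position plus 19 (so a→20, b→21, …).
Decoding 25, 37, 44: 25→(25−19)÷1=6=f, 37→(37−19)÷1=18=r, 44→(44−19)÷1=25=y.

fry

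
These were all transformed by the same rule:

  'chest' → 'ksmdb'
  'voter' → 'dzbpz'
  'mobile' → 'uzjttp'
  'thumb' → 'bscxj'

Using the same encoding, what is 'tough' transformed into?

bzcrp

Shifts by position in chest: pos 0: c→k (+8), pos 1: h→s (+11), pos 2: e→m (+8), pos 3: s→d (+11) — repeating every 2. A repeating key of period 2 is used — shifts +8, +11 over and over.
On tough: t+8=b, o+11=z, u+8=c, g+11=r, h+8=p.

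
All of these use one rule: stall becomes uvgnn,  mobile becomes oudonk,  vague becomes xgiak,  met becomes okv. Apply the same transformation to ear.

Vowels shift forward by 6 and consonants shift forward by 2.
Applying it to ear: e(vowel)+6=k, a(vowel)+6=g, r(cons)+2=t.

kgt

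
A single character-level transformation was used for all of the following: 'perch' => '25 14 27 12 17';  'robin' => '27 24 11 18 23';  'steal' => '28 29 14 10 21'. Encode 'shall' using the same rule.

28 17 10 21 21

The number is (letter's place in the alphabet, a=1) + 9.
Applying it to shall: s=19→28, h=8→17, a=1→10, l=12→21, l=12→21.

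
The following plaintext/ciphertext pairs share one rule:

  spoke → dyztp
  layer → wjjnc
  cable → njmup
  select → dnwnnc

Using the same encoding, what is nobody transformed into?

Shifts by position in spoke: pos 0: s→d (+11), pos 1: p→y (+9), pos 2: o→z (+11), pos 3: k→t (+9) — repeating every 2. The shifts repeat in a cycle of length 2: positions 0,1,… shift by +11, +9, then the pattern repeats.
On nobody: n+11=y, o+9=x, b+11=m, o+9=x, d+11=o, y+9=h.

yxmxoh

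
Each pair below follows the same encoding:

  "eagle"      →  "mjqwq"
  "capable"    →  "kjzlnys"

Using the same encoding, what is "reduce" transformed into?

znnfor

Each letter shifts forward by (position + 8), i.e. 8, 9, 10, … — the shift grows by one for each successive letter.
On reduce: r+8=z, e+9=n, d+10=n, u+11=f, c+12=o, e+13=r.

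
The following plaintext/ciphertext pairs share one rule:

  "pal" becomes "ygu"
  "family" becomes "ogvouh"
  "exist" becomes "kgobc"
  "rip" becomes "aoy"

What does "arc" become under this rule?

gal

The shift depends on letter class: consonant p→y is +9, but vowel a→g is +6. Vowels shift forward by 6 and consonants shift forward by 9.
On arc: a(vowel)+6=g, r(cons)+9=a, c(cons)+9=l.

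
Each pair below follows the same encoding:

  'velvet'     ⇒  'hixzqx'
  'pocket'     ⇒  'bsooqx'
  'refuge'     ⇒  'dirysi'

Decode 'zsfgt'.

notch

It's a Vigenère-style cipher with numeric key [12,4]: position i shifts by key[i mod 2].
Undoing it on zsfgt: z−12=n, s−4=o, f−12=t, g−4=c, t−12=h.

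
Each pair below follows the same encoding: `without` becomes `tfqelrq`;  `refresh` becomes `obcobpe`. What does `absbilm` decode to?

Compare letters: w→t is +23, i→f is +23, t→q is +23 — a constant shift. Every letter moves 23 places later in the alphabet, wrapping around z→a.
Reversing it on absbilm: a−23=d, b−23=e, s−23=v, b−23=e, i−23=l, l−23=o, m−23=p.

develop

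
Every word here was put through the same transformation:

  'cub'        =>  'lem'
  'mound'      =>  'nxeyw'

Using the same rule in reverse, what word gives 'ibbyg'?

worry

The output letters match the input read backwards, each shifted +10: cub reversed is buc. Read the word backwards and shift each letter +10.
Decoding ibbyg: shift back: i−10=y, b−10=r, b−10=r, y−10=o, g−10=w → yrrow; then reverse → worry.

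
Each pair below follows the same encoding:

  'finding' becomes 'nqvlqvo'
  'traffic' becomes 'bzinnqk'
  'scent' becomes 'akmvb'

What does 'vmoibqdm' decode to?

Compare letters: f→n is +8, i→q is +8, n→v is +8 — a constant shift. It's a constant shift of +8 (ROT8).
Undoing it on vmoibqdm: v−8=n, m−8=e, o−8=g, i−8=a, b−8=t, q−8=i, d−8=v, m−8=e.

negative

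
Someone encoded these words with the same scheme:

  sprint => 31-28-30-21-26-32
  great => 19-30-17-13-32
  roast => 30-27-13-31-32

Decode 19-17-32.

s is letter #19 and maps to 31: an offset of 12. Each letter is replaced by its alphabet position (a=1..z=26) + 12.
Reversing it on 19-17-32: 19→(19−12)÷1=7=g, 17→(17−12)÷1=5=e, 32→(32−12)÷1=20=t.

get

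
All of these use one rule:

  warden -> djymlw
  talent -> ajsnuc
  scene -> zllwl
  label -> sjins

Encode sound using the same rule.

zxbwk

It's a Vigenère-style cipher with numeric key [7,9]: position i shifts by key[i mod 2].
Applying it to sound: s+7=z, o+9=x, u+7=b, n+9=w, d+7=k.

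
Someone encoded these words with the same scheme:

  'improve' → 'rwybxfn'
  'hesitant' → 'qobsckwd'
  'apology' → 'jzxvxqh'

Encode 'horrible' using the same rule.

Shifts by position in improve: pos 0: i→r (+9), pos 1: m→w (+10), pos 2: p→y (+9), pos 3: r→b (+10) — repeating every 2. It's a Vigenère-style cipher with numeric key [9,10]: position i shifts by key[i mod 2].
On horrible: h+9=q, o+10=y, r+9=a, r+10=b, i+9=r, b+10=l, l+9=u, e+10=o.

qyabrluo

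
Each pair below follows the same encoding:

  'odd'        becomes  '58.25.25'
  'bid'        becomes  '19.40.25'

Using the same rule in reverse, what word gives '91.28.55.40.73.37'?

o(#15)→58 and d(#4)→25: differences scale by 3, so n = 3·pos + 13. Each letter becomes 3×(its alphabet position, a=1..z=26) + 13.
Undoing it on 91.28.55.40.73.37: 91→(91−13)÷3=26=z, 28→(28−13)÷3=5=e, 55→(55−13)÷3=14=n, 40→(40−13)÷3=9=i, 73→(73−13)÷3=20=t, 37→(37−13)÷3=8=h.

zenith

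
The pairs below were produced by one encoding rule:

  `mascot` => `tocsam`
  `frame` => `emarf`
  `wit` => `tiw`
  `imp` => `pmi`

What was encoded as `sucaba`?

abacus

The output letters match the input read backwards: mascot reversed is tocsam. It's just the letters in reverse order.
Undoing it on sucaba: then reverse → abacus.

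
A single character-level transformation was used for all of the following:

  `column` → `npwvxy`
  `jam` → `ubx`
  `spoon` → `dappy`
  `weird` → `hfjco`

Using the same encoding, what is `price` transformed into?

acjnf

The shift depends on letter class: consonant c→n is +11, but vowel o→p is +1. The rule splits by letter class: vowels +1, consonants +11.
For price: p(cons)+11=a, r(cons)+11=c, i(vowel)+1=j, c(cons)+11=n, e(vowel)+1=f.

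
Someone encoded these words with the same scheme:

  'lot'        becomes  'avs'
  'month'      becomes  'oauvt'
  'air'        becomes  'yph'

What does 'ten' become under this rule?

The word is reversed, then every letter is shifted forward by 7.
For ten: reverse → net; then shift: n+7=u, e+7=l, t+7=a.

ula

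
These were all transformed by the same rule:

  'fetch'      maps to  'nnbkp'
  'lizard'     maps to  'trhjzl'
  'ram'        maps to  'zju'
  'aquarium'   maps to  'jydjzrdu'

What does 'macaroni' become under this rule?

ujkjzxvr

The shift depends on letter class: consonant f→n is +8, but vowel e→n is +9. Vowels shift forward by 9 and consonants shift forward by 8.
Applying it to macaroni: m(cons)+8=u, a(vowel)+9=j, c(cons)+8=k, a(vowel)+9=j, r(cons)+8=z, o(vowel)+9=x, n(cons)+8=v, i(vowel)+9=r.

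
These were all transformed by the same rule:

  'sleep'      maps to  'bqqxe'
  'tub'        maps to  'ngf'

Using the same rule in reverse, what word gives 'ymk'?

The output letters match the input read backwards, each shifted +12: sleep reversed is peels. Read the word backwards and shift each letter +12.
Undoing it on ymk: shift back: y−12=m, m−12=a, k−12=y → may; then reverse → yam.

yam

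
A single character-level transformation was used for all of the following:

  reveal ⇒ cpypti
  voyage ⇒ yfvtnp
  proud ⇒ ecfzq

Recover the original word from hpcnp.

r(17)→c(2) and e(4)→p(15) fit y≡25x+19 (mod 26); the inverse of 25 mod 26 is 25. Each letter's alphabet position (a=0..z=25) is mapped through 25·x+19 mod 26 — an affine cipher.
Reversing it on hpcnp: h(7)→25·(7−19)≡12=m; p(15)→25·(15−19)≡4=e; c(2)→25·(2−19)≡17=r; n(13)→25·(13−19)≡6=g; p(15)→25·(15−19)≡4=e (all mod 26).

merge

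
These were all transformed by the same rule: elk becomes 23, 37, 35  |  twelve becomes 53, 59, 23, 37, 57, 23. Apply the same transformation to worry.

With a=1..z=26, the number is 2·pos + 13.
Applying it to worry: w=23→59, o=15→43, r=18→49, r=18→49, y=25→63.

59, 43, 49, 49, 63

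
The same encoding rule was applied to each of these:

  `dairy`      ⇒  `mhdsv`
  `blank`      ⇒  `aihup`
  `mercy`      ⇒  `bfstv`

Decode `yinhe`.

float

d(3)→m(12) and a(0)→h(7) fit y≡19x+7 (mod 26); the inverse of 19 mod 26 is 11. Each letter's alphabet position (a=0..z=25) is mapped through 19·x+7 mod 26 — an affine cipher.
Undoing it on yinhe: y(24)→11·(24−7)≡5=f; i(8)→11·(8−7)≡11=l; n(13)→11·(13−7)≡14=o; h(7)→11·(7−7)≡0=a; e(4)→11·(4−7)≡19=t (all mod 26).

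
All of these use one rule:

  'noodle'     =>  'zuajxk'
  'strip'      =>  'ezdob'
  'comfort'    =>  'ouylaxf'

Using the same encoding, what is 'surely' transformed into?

A repeating key of period 2 is used — shifts +12, +6 over and over.
On surely: s+12=e, u+6=a, r+12=d, e+6=k, l+12=x, y+6=e.

eadkxe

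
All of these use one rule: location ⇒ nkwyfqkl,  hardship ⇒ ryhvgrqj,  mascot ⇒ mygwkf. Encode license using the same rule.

This is an affine cipher: with a=0,…,z=25, each position x becomes (25x+24) mod 26.
For license: l(11)→25·11+24≡13=n; i(8)→25·8+24≡16=q; c(2)→25·2+24≡22=w; e(4)→25·4+24≡20=u; n(13)→25·13+24≡11=l; s(18)→25·18+24≡6=g; e(4)→25·4+24≡20=u (all mod 26).

nqwulgu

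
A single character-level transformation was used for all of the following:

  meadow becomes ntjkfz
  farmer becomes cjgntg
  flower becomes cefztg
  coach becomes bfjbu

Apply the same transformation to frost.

cgfpy

m(12)→n(13) and e(4)→t(19) fit y≡9x+9 (mod 26); the inverse of 9 mod 26 is 3. This is an affine cipher: with a=0,…,z=25, each position x becomes (9x+9) mod 26.
On frost: f(5)→9·5+9≡2=c; r(17)→9·17+9≡6=g; o(14)→9·14+9≡5=f; s(18)→9·18+9≡15=p; t(19)→9·19+9≡24=y (all mod 26).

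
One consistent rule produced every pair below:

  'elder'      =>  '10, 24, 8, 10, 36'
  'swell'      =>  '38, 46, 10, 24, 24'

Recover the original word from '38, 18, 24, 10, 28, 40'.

e(#5)→10 and l(#12)→24: differences scale by 2, so n = 2·pos + 0. Each letter becomes 2×(its alphabet position, a=1..z=26).
Reversing it on 38, 18, 24, 10, 28, 40: 38→(38−0)÷2=19=s, 18→(18−0)÷2=9=i, 24→(24−0)÷2=12=l, 10→(10−0)÷2=5=e, 28→(28−0)÷2=14=n, 40→(40−0)÷2=20=t.

silent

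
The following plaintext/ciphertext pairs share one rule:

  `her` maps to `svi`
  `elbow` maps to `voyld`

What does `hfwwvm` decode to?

This is the alphabet-reversal cipher (Atbash): a becomes z, b becomes y, etc.
Undoing it on hfwwvm: h↔s, f↔u, w↔d, w↔d, v↔e, m↔n.

sudden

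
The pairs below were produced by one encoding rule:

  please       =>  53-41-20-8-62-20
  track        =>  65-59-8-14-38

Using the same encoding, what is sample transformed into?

p(#16)→53 and l(#12)→41: differences scale by 3, so n = 3·pos + 5. With a=1..z=26, the number is 3·pos + 5.
Applying it to sample: s=19→62, a=1→8, m=13→44, p=16→53, l=12→41, e=5→20.

62-8-44-53-41-20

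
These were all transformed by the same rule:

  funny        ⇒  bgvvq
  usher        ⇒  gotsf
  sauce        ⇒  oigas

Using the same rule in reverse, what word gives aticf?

chair

f(5)→b(1) and u(20)→g(6) fit y≡9x+8 (mod 26); the inverse of 9 mod 26 is 3. This is an affine cipher: with a=0,…,z=25, each position x becomes (9x+8) mod 26.
Undoing it on aticf: a(0)→3·(0−8)≡2=c; t(19)→3·(19−8)≡7=h; i(8)→3·(8−8)≡0=a; c(2)→3·(2−8)≡8=i; f(5)→3·(5−8)≡17=r (all mod 26).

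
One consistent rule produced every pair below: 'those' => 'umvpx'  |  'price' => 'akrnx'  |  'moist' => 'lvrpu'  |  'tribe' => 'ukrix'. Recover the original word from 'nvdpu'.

t(19)→u(20) and h(7)→m(12) fit y≡5x+3 (mod 26); the inverse of 5 mod 26 is 21. Each letter's alphabet position (a=0..z=25) is mapped through 5·x+3 mod 26 — an affine cipher.
Reversing it on nvdpu: n(13)→21·(13−3)≡2=c; v(21)→21·(21−3)≡14=o; d(3)→21·(3−3)≡0=a; p(15)→21·(15−3)≡18=s; u(20)→21·(20−3)≡19=t (all mod 26).

coast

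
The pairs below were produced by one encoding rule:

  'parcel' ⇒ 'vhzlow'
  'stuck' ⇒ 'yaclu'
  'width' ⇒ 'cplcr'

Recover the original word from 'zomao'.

there

In parcel: p→v is +6, a→h is +7, r→z is +8, c→l is +9 — the shift increases by 1 each position. Each letter shifts forward by (position + 6), i.e. 6, 7, 8, … — the shift grows by one for each successive letter.
Undoing it on zomao: z−6=t, o−7=h, m−8=e, a−9=r, o−10=e.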